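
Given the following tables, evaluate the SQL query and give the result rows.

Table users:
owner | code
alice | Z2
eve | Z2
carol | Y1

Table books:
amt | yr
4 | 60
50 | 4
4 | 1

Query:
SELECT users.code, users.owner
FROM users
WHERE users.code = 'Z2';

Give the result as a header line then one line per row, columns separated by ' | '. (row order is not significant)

== RESULT ==
users.code | users.owner
Z2 | alice
Z2 | eve

Derivation:
After WHERE (2 rows):
users.owner | users.code
alice | Z2
eve | Z2
After SELECT (2 rows):
users.code | users.owner
Z2 | alice
Z2 | eve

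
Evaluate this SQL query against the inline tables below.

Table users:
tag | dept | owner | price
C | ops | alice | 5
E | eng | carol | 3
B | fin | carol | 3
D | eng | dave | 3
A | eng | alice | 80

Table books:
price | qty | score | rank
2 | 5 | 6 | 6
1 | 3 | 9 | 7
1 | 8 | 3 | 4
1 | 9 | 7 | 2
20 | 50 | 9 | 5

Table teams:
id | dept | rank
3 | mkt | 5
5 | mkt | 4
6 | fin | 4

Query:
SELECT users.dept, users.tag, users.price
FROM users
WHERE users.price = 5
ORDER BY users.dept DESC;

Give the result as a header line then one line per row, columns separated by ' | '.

After WHERE (1 rows):
users.tag | users.dept | users.owner | users.price
C | ops | alice | 5
After SELECT (1 rows):
users.dept | users.tag | users.price
ops | C | 5
After ORDER BY (1 rows):
users.dept | users.tag | users.price
ops | C | 5

== RESULT ==
users.dept | users.tag | users.price
ops | C | 5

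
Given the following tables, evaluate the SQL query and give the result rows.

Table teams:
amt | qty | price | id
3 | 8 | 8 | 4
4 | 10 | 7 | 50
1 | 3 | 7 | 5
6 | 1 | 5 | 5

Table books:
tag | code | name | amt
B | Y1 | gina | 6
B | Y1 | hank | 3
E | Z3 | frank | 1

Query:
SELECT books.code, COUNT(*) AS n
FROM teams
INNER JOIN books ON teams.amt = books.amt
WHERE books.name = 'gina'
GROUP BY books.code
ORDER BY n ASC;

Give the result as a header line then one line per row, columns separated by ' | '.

== RESULT ==
books.code | n
Y1 | 1

Derivation:
After JOIN books (3 rows):
teams.amt | teams.qty | teams.price | teams.id | books.tag | books.code | books.name | books.amt
3 | 8 | 8 | 4 | B | Y1 | hank | 3
1 | 3 | 7 | 5 | E | Z3 | frank | 1
6 | 1 | 5 | 5 | B | Y1 | gina | 6
After WHERE (1 rows):
teams.amt | teams.qty | teams.price | teams.id | books.tag | books.code | books.name | books.amt
6 | 1 | 5 | 5 | B | Y1 | gina | 6
After GROUP BY (1 rows):
books.code | n
Y1 | 1
After ORDER BY (1 rows):
books.code | n
Y1 | 1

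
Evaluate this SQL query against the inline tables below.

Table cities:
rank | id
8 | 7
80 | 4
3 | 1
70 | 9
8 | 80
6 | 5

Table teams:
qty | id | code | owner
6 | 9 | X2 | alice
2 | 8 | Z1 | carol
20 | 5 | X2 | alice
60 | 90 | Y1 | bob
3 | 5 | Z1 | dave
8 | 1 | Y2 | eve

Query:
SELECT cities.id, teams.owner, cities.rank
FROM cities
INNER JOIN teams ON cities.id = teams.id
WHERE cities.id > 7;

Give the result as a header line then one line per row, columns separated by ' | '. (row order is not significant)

== RESULT ==
cities.id | teams.owner | cities.rank
9 | alice | 70

Derivation:
After JOIN teams (4 rows):
cities.rank | cities.id | teams.qty | teams.id | teams.code | teams.owner
3 | 1 | 8 | 1 | Y2 | eve
70 | 9 | 6 | 9 | X2 | alice
6 | 5 | 20 | 5 | X2 | alice
6 | 5 | 3 | 5 | Z1 | dave
After WHERE (1 rows):
cities.rank | cities.id | teams.qty | teams.id | teams.code | teams.owner
70 | 9 | 6 | 9 | X2 | alice
After SELECT (1 rows):
cities.id | teams.owner | cities.rank
9 | alice | 70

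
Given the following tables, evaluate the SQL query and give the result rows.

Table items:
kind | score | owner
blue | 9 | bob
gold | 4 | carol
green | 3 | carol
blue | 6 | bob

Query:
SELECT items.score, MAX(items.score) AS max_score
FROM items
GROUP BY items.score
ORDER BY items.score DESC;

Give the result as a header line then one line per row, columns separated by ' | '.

== RESULT ==
items.score | max_score
9 | 9
6 | 6
4 | 4
3 | 3

Derivation:
After GROUP BY (4 rows):
items.score | max_score
9 | 9
4 | 4
3 | 3
6 | 6
After ORDER BY (4 rows):
items.score | max_score
9 | 9
6 | 6
4 | 4
3 | 3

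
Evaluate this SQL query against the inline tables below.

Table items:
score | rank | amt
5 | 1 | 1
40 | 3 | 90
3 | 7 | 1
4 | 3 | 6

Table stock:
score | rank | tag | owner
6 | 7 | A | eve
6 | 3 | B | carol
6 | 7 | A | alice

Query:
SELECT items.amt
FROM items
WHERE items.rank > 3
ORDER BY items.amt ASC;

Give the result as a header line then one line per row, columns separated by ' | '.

After WHERE (1 rows):
items.score | items.rank | items.amt
3 | 7 | 1
After SELECT (1 rows):
items.amt
1
After ORDER BY (1 rows):
items.amt
1

== RESULT ==
items.amt
1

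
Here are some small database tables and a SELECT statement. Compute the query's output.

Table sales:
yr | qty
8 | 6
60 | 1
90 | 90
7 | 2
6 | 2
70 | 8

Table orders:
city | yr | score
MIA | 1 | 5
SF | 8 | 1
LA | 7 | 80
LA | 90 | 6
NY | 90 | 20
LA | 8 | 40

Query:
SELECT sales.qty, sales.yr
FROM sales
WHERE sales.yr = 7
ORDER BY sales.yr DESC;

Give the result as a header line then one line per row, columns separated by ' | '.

After WHERE (1 rows):
sales.yr | sales.qty
7 | 2
After SELECT (1 rows):
sales.qty | sales.yr
2 | 7
After ORDER BY (1 rows):
sales.qty | sales.yr
2 | 7

== RESULT ==
sales.qty | sales.yr
2 | 7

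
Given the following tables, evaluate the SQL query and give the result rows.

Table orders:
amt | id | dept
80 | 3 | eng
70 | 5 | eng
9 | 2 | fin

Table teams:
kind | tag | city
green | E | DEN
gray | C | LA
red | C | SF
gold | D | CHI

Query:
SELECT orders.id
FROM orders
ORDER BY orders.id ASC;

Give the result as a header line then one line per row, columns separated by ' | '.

== RESULT ==
orders.id
2
3
5

Derivation:
After SELECT (3 rows):
orders.id
3
5
2
After ORDER BY (3 rows):
orders.id
2
3
5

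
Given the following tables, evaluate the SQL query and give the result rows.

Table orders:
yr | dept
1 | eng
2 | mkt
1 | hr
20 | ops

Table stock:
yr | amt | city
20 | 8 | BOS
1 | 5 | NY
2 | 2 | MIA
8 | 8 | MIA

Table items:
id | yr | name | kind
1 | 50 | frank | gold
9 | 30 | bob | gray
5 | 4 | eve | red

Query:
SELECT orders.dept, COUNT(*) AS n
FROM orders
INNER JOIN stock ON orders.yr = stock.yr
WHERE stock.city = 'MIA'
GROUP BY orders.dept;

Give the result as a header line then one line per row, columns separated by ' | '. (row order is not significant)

After JOIN stock (4 rows):
orders.yr | orders.dept | stock.yr | stock.amt | stock.city
1 | eng | 1 | 5 | NY
2 | mkt | 2 | 2 | MIA
1 | hr | 1 | 5 | NY
20 | ops | 20 | 8 | BOS
After WHERE (1 rows):
orders.yr | orders.dept | stock.yr | stock.amt | stock.city
2 | mkt | 2 | 2 | MIA
After GROUP BY (1 rows):
orders.dept | n
mkt | 1

== RESULT ==
orders.dept | n
mkt | 1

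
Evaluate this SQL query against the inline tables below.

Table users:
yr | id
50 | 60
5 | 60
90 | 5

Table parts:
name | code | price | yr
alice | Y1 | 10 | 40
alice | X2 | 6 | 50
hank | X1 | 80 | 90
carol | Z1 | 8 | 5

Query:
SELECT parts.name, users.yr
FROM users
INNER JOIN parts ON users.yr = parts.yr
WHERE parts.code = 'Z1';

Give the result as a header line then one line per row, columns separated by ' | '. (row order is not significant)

After JOIN parts (3 rows):
users.yr | users.id | parts.name | parts.code | parts.price | parts.yr
50 | 60 | alice | X2 | 6 | 50
5 | 60 | carol | Z1 | 8 | 5
90 | 5 | hank | X1 | 80 | 90
After WHERE (1 rows):
users.yr | users.id | parts.name | parts.code | parts.price | parts.yr
5 | 60 | carol | Z1 | 8 | 5
After SELECT (1 rows):
parts.name | users.yr
carol | 5

== RESULT ==
parts.name | users.yr
carol | 5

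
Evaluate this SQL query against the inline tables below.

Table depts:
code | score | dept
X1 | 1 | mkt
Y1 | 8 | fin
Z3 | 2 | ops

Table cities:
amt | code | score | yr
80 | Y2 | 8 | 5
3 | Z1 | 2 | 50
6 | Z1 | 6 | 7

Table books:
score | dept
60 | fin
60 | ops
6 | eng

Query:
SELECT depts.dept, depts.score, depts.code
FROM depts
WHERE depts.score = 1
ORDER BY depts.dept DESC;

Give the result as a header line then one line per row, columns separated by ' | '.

== RESULT ==
depts.dept | depts.score | depts.code
mkt | 1 | X1

Derivation:
After WHERE (1 rows):
depts.code | depts.score | depts.dept
X1 | 1 | mkt
After SELECT (1 rows):
depts.dept | depts.score | depts.code
mkt | 1 | X1
After ORDER BY (1 rows):
depts.dept | depts.score | depts.code
mkt | 1 | X1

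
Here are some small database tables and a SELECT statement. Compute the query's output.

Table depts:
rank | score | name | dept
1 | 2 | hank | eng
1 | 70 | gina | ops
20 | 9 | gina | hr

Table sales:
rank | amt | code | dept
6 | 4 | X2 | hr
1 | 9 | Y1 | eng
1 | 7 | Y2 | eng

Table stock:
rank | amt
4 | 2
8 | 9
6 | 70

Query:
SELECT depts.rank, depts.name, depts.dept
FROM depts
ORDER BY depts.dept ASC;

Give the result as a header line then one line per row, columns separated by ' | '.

After SELECT (3 rows):
depts.rank | depts.name | depts.dept
1 | hank | eng
1 | gina | ops
20 | gina | hr
After ORDER BY (3 rows):
depts.rank | depts.name | depts.dept
1 | hank | eng
20 | gina | hr
1 | gina | ops

== RESULT ==
depts.rank | depts.name | depts.dept
1 | hank | eng
20 | gina | hr
1 | gina | ops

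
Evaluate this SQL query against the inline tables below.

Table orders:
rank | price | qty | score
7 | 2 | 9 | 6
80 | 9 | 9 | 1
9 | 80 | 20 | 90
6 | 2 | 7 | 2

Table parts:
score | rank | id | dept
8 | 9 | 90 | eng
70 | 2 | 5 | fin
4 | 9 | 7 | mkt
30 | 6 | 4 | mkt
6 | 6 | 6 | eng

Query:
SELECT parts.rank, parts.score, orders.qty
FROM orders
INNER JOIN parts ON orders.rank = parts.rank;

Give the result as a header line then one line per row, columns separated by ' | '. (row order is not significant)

== RESULT ==
parts.rank | parts.score | orders.qty
9 | 8 | 20
9 | 4 | 20
6 | 30 | 7
6 | 6 | 7

Derivation:
After JOIN parts (4 rows):
orders.rank | orders.price | orders.qty | orders.score | parts.score | parts.rank | parts.id | parts.dept
9 | 80 | 20 | 90 | 8 | 9 | 90 | eng
9 | 80 | 20 | 90 | 4 | 9 | 7 | mkt
6 | 2 | 7 | 2 | 30 | 6 | 4 | mkt
6 | 2 | 7 | 2 | 6 | 6 | 6 | eng
After SELECT (4 rows):
parts.rank | parts.score | orders.qty
9 | 8 | 20
9 | 4 | 20
6 | 30 | 7
6 | 6 | 7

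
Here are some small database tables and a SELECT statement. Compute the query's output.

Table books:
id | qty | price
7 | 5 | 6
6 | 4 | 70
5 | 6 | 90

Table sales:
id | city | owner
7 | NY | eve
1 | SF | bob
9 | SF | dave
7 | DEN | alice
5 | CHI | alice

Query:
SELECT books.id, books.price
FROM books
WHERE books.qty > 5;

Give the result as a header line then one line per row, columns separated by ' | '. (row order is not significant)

== RESULT ==
books.id | books.price
5 | 90

Derivation:
After WHERE (1 rows):
books.id | books.qty | books.price
5 | 6 | 90
After SELECT (1 rows):
books.id | books.price
5 | 90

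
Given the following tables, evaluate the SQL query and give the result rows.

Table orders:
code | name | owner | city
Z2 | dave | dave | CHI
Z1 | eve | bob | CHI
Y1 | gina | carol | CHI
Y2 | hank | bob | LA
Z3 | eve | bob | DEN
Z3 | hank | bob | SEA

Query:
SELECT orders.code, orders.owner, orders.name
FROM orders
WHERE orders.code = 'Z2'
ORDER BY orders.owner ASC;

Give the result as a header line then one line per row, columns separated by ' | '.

== RESULT ==
orders.code | orders.owner | orders.name
Z2 | dave | dave

Derivation:
After WHERE (1 rows):
orders.code | orders.name | orders.owner | orders.city
Z2 | dave | dave | CHI
After SELECT (1 rows):
orders.code | orders.owner | orders.name
Z2 | dave | dave
After ORDER BY (1 rows):
orders.code | orders.owner | orders.name
Z2 | dave | dave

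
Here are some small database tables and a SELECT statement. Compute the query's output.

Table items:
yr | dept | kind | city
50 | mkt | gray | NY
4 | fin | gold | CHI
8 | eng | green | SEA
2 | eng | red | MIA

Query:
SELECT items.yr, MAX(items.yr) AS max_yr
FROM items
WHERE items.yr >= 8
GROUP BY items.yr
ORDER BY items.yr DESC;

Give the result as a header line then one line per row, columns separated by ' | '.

== RESULT ==
items.yr | max_yr
50 | 50
8 | 8

Derivation:
After WHERE (2 rows):
items.yr | items.dept | items.kind | items.city
50 | mkt | gray | NY
8 | eng | green | SEA
After GROUP BY (2 rows):
items.yr | max_yr
50 | 50
8 | 8
After ORDER BY (2 rows):
items.yr | max_yr
50 | 50
8 | 8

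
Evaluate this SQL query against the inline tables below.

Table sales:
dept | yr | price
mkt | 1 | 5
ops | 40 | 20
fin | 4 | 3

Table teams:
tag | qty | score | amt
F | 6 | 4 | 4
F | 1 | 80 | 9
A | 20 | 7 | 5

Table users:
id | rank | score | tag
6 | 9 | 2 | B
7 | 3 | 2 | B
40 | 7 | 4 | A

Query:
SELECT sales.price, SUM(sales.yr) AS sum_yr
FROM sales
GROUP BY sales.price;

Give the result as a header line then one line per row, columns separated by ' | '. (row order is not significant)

After GROUP BY (3 rows):
sales.price | sum_yr
5 | 1
20 | 40
3 | 4

== RESULT ==
sales.price | sum_yr
5 | 1
20 | 40
3 | 4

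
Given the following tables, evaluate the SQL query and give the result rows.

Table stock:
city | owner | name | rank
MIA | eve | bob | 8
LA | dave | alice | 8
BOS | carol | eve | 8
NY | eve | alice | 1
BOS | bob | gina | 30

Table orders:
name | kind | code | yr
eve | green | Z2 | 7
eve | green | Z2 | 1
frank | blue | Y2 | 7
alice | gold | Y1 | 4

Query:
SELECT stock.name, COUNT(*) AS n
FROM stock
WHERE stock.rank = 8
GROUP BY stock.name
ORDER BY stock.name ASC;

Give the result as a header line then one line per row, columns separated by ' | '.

== RESULT ==
stock.name | n
alice | 1
bob | 1
eve | 1

Derivation:
After WHERE (3 rows):
stock.city | stock.owner | stock.name | stock.rank
MIA | eve | bob | 8
LA | dave | alice | 8
BOS | carol | eve | 8
After GROUP BY (3 rows):
stock.name | n
bob | 1
alice | 1
eve | 1
After ORDER BY (3 rows):
stock.name | n
alice | 1
bob | 1
eve | 1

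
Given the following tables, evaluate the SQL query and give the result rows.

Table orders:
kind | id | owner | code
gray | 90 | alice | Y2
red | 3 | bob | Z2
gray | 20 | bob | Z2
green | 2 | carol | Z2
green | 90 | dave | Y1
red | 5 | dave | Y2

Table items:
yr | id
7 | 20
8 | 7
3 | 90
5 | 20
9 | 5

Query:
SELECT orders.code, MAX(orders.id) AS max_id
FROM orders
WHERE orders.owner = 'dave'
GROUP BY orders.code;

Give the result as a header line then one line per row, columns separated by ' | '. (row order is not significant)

== RESULT ==
orders.code | max_id
Y1 | 90
Y2 | 5

Derivation:
After WHERE (2 rows):
orders.kind | orders.id | orders.owner | orders.code
green | 90 | dave | Y1
red | 5 | dave | Y2
After GROUP BY (2 rows):
orders.code | max_id
Y1 | 90
Y2 | 5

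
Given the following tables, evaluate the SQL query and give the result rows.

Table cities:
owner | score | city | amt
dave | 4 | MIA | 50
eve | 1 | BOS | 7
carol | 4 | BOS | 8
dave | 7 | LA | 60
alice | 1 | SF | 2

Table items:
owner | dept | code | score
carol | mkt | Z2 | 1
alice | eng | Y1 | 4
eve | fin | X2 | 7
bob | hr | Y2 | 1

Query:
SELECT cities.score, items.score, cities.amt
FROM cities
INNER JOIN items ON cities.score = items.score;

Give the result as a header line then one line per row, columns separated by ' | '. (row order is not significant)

== RESULT ==
cities.score | items.score | cities.amt
4 | 4 | 50
1 | 1 | 7
1 | 1 | 7
4 | 4 | 8
7 | 7 | 60
1 | 1 | 2
1 | 1 | 2

Derivation:
After JOIN items (7 rows):
cities.owner | cities.score | cities.city | cities.amt | items.owner | items.dept | items.code | items.score
dave | 4 | MIA | 50 | alice | eng | Y1 | 4
eve | 1 | BOS | 7 | carol | mkt | Z2 | 1
eve | 1 | BOS | 7 | bob | hr | Y2 | 1
carol | 4 | BOS | 8 | alice | eng | Y1 | 4
dave | 7 | LA | 60 | eve | fin | X2 | 7
alice | 1 | SF | 2 | carol | mkt | Z2 | 1
alice | 1 | SF | 2 | bob | hr | Y2 | 1
After SELECT (7 rows):
cities.score | items.score | cities.amt
4 | 4 | 50
1 | 1 | 7
1 | 1 | 7
4 | 4 | 8
7 | 7 | 60
1 | 1 | 2
1 | 1 | 2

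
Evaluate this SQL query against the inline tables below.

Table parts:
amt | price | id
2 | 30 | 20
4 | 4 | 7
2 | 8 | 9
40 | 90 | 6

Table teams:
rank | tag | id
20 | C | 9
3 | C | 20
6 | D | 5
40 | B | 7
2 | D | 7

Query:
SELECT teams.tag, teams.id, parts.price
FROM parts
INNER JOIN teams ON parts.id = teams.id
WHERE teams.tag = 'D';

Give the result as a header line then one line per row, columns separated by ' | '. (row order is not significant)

== RESULT ==
teams.tag | teams.id | parts.price
D | 7 | 4

Derivation:
After JOIN teams (4 rows):
parts.amt | parts.price | parts.id | teams.rank | teams.tag | teams.id
2 | 30 | 20 | 3 | C | 20
4 | 4 | 7 | 40 | B | 7
4 | 4 | 7 | 2 | D | 7
2 | 8 | 9 | 20 | C | 9
After WHERE (1 rows):
parts.amt | parts.price | parts.id | teams.rank | teams.tag | teams.id
4 | 4 | 7 | 2 | D | 7
After SELECT (1 rows):
teams.tag | teams.id | parts.price
D | 7 | 4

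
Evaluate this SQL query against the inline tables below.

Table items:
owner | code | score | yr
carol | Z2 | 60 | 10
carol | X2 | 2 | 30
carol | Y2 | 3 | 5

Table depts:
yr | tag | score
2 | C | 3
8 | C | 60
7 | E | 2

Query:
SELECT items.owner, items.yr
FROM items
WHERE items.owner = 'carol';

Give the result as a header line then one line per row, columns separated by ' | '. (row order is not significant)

== RESULT ==
items.owner | items.yr
carol | 10
carol | 30
carol | 5

Derivation:
After WHERE (3 rows):
items.owner | items.code | items.score | items.yr
carol | Z2 | 60 | 10
carol | X2 | 2 | 30
carol | Y2 | 3 | 5
After SELECT (3 rows):
items.owner | items.yr
carol | 10
carol | 30
carol | 5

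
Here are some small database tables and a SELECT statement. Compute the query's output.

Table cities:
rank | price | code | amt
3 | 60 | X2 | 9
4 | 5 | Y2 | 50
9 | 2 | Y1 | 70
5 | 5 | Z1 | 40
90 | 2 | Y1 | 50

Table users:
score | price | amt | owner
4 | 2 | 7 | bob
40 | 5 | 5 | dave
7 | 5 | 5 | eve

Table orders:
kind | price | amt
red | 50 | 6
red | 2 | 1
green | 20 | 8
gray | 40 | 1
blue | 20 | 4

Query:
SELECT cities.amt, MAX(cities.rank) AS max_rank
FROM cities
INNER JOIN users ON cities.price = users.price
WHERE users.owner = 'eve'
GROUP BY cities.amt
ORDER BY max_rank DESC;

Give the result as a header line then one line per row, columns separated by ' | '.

After JOIN users (6 rows):
cities.rank | cities.price | cities.code | cities.amt | users.score | users.price | users.amt | users.owner
4 | 5 | Y2 | 50 | 40 | 5 | 5 | dave
4 | 5 | Y2 | 50 | 7 | 5 | 5 | eve
9 | 2 | Y1 | 70 | 4 | 2 | 7 | bob
5 | 5 | Z1 | 40 | 40 | 5 | 5 | dave
5 | 5 | Z1 | 40 | 7 | 5 | 5 | eve
90 | 2 | Y1 | 50 | 4 | 2 | 7 | bob
After WHERE (2 rows):
cities.rank | cities.price | cities.code | cities.amt | users.score | users.price | users.amt | users.owner
4 | 5 | Y2 | 50 | 7 | 5 | 5 | eve
5 | 5 | Z1 | 40 | 7 | 5 | 5 | eve
After GROUP BY (2 rows):
cities.amt | max_rank
50 | 4
40 | 5
After ORDER BY (2 rows):
cities.amt | max_rank
40 | 5
50 | 4

== RESULT ==
cities.amt | max_rank
40 | 5
50 | 4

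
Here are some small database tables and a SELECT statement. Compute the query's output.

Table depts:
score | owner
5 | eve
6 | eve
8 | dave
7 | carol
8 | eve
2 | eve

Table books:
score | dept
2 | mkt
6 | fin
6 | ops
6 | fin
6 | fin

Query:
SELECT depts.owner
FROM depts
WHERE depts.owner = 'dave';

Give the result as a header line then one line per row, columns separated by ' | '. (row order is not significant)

After WHERE (1 rows):
depts.score | depts.owner
8 | dave
After SELECT (1 rows):
depts.owner
dave

== RESULT ==
depts.owner
dave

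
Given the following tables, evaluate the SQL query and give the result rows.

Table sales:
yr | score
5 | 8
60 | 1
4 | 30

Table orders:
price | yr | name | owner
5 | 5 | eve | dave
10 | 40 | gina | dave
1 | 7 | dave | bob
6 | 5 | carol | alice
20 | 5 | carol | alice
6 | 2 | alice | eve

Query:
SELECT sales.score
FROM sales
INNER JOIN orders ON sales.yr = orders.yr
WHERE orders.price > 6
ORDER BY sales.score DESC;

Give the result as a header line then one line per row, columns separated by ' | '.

== RESULT ==
sales.score
8

Derivation:
After JOIN orders (3 rows):
sales.yr | sales.score | orders.price | orders.yr | orders.name | orders.owner
5 | 8 | 5 | 5 | eve | dave
5 | 8 | 6 | 5 | carol | alice
5 | 8 | 20 | 5 | carol | alice
After WHERE (1 rows):
sales.yr | sales.score | orders.price | orders.yr | orders.name | orders.owner
5 | 8 | 20 | 5 | carol | alice
After SELECT (1 rows):
sales.score
8
After ORDER BY (1 rows):
sales.score
8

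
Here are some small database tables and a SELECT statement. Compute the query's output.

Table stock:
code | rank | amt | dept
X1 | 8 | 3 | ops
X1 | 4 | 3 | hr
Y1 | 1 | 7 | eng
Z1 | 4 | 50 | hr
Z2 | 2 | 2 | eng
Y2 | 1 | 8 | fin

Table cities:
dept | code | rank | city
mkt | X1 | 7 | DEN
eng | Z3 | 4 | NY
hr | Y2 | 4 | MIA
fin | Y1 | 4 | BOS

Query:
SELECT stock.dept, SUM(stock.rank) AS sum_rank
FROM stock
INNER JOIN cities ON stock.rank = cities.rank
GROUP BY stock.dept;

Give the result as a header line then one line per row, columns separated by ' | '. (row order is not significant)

== RESULT ==
stock.dept | sum_rank
hr | 24

Derivation:
After JOIN cities (6 rows):
stock.code | stock.rank | stock.amt | stock.dept | cities.dept | cities.code | cities.rank | cities.city
X1 | 4 | 3 | hr | eng | Z3 | 4 | NY
X1 | 4 | 3 | hr | hr | Y2 | 4 | MIA
X1 | 4 | 3 | hr | fin | Y1 | 4 | BOS
Z1 | 4 | 50 | hr | eng | Z3 | 4 | NY
Z1 | 4 | 50 | hr | hr | Y2 | 4 | MIA
Z1 | 4 | 50 | hr | fin | Y1 | 4 | BOS
After GROUP BY (1 rows):
stock.dept | sum_rank
hr | 24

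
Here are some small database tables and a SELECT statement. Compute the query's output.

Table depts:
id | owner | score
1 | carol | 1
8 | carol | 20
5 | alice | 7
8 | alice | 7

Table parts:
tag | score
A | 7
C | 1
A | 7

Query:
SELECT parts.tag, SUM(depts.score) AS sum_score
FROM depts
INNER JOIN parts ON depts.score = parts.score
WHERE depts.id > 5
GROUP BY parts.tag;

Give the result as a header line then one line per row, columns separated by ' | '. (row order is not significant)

After JOIN parts (5 rows):
depts.id | depts.owner | depts.score | parts.tag | parts.score
1 | carol | 1 | C | 1
5 | alice | 7 | A | 7
5 | alice | 7 | A | 7
8 | alice | 7 | A | 7
8 | alice | 7 | A | 7
After WHERE (2 rows):
depts.id | depts.owner | depts.score | parts.tag | parts.score
8 | alice | 7 | A | 7
8 | alice | 7 | A | 7
After GROUP BY (1 rows):
parts.tag | sum_score
A | 14

== RESULT ==
parts.tag | sum_score
A | 14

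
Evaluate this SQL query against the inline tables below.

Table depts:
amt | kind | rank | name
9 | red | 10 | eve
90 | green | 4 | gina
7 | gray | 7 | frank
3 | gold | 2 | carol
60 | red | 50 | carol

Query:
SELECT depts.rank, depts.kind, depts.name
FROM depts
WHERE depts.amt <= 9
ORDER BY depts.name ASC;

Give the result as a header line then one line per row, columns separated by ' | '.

After WHERE (3 rows):
depts.amt | depts.kind | depts.rank | depts.name
9 | red | 10 | eve
7 | gray | 7 | frank
3 | gold | 2 | carol
After SELECT (3 rows):
depts.rank | depts.kind | depts.name
10 | red | eve
7 | gray | frank
2 | gold | carol
After ORDER BY (3 rows):
depts.rank | depts.kind | depts.name
2 | gold | carol
10 | red | eve
7 | gray | frank

== RESULT ==
depts.rank | depts.kind | depts.name
2 | gold | carol
10 | red | eve
7 | gray | frank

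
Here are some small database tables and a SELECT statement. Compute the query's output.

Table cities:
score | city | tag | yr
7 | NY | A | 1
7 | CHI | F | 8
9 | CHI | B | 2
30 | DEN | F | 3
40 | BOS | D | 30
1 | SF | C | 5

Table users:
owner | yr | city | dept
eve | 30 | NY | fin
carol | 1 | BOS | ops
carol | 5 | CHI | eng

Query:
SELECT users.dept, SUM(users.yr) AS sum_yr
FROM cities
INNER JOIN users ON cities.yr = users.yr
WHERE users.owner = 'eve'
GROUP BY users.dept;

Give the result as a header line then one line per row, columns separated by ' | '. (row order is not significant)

After JOIN users (3 rows):
cities.score | cities.city | cities.tag | cities.yr | users.owner | users.yr | users.city | users.dept
7 | NY | A | 1 | carol | 1 | BOS | ops
40 | BOS | D | 30 | eve | 30 | NY | fin
1 | SF | C | 5 | carol | 5 | CHI | eng
After WHERE (1 rows):
cities.score | cities.city | cities.tag | cities.yr | users.owner | users.yr | users.city | users.dept
40 | BOS | D | 30 | eve | 30 | NY | fin
After GROUP BY (1 rows):
users.dept | sum_yr
fin | 30

== RESULT ==
users.dept | sum_yr
fin | 30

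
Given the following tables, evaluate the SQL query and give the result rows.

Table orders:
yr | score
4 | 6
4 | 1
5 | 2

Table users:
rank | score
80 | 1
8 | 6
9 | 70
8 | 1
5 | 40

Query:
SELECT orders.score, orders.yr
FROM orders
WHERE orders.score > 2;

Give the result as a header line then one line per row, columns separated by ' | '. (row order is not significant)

After WHERE (1 rows):
orders.yr | orders.score
4 | 6
After SELECT (1 rows):
orders.score | orders.yr
6 | 4

== RESULT ==
orders.score | orders.yr
6 | 4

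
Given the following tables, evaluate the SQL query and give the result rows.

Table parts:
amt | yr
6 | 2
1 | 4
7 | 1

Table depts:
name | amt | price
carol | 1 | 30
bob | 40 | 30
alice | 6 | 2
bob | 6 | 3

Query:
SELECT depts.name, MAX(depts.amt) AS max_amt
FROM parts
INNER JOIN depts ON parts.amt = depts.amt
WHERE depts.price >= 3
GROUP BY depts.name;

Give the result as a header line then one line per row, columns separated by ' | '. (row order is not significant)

== RESULT ==
depts.name | max_amt
bob | 6
carol | 1

Derivation:
After JOIN depts (3 rows):
parts.amt | parts.yr | depts.name | depts.amt | depts.price
6 | 2 | alice | 6 | 2
6 | 2 | bob | 6 | 3
1 | 4 | carol | 1 | 30
After WHERE (2 rows):
parts.amt | parts.yr | depts.name | depts.amt | depts.price
6 | 2 | bob | 6 | 3
1 | 4 | carol | 1 | 30
After GROUP BY (2 rows):
depts.name | max_amt
bob | 6
carol | 1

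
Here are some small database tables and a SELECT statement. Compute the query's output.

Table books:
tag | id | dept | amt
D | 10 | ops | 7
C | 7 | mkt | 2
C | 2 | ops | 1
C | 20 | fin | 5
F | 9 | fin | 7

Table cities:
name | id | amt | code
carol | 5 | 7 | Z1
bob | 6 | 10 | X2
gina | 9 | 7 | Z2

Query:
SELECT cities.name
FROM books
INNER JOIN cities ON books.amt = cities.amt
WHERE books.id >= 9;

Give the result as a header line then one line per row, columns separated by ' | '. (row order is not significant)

After JOIN cities (4 rows):
books.tag | books.id | books.dept | books.amt | cities.name | cities.id | cities.amt | cities.code
D | 10 | ops | 7 | carol | 5 | 7 | Z1
D | 10 | ops | 7 | gina | 9 | 7 | Z2
F | 9 | fin | 7 | carol | 5 | 7 | Z1
F | 9 | fin | 7 | gina | 9 | 7 | Z2
After WHERE (4 rows):
books.tag | books.id | books.dept | books.amt | cities.name | cities.id | cities.amt | cities.code
D | 10 | ops | 7 | carol | 5 | 7 | Z1
D | 10 | ops | 7 | gina | 9 | 7 | Z2
F | 9 | fin | 7 | carol | 5 | 7 | Z1
F | 9 | fin | 7 | gina | 9 | 7 | Z2
After SELECT (4 rows):
cities.name
carol
gina
carol
gina

== RESULT ==
cities.name
carol
gina
carol
gina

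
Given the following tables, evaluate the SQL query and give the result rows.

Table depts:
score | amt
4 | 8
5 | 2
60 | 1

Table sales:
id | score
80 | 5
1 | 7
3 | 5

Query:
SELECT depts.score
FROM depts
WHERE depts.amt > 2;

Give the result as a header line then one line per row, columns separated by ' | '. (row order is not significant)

== RESULT ==
depts.score
4

Derivation:
After WHERE (1 rows):
depts.score | depts.amt
4 | 8
After SELECT (1 rows):
depts.score
4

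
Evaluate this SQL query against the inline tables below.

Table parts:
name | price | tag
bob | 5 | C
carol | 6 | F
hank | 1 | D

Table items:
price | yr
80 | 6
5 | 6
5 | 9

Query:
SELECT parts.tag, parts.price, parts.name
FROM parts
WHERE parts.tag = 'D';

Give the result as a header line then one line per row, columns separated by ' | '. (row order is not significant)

== RESULT ==
parts.tag | parts.price | parts.name
D | 1 | hank

Derivation:
After WHERE (1 rows):
parts.name | parts.price | parts.tag
hank | 1 | D
After SELECT (1 rows):
parts.tag | parts.price | parts.name
D | 1 | hank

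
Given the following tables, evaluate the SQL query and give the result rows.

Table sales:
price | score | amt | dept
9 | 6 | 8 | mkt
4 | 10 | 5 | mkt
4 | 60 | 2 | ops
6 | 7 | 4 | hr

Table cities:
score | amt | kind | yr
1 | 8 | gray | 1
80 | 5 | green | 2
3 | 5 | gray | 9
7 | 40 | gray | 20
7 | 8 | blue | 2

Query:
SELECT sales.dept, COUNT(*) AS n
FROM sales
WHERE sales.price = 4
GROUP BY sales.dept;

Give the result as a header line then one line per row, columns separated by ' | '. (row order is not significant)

== RESULT ==
sales.dept | n
mkt | 1
ops | 1

Derivation:
After WHERE (2 rows):
sales.price | sales.score | sales.amt | sales.dept
4 | 10 | 5 | mkt
4 | 60 | 2 | ops
After GROUP BY (2 rows):
sales.dept | n
mkt | 1
ops | 1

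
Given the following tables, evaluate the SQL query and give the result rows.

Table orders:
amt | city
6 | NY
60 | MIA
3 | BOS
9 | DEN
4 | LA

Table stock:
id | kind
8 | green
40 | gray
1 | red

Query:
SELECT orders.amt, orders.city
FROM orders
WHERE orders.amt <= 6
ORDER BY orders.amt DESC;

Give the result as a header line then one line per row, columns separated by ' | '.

== RESULT ==
orders.amt | orders.city
6 | NY
4 | LA
3 | BOS

Derivation:
After WHERE (3 rows):
orders.amt | orders.city
6 | NY
3 | BOS
4 | LA
After SELECT (3 rows):
orders.amt | orders.city
6 | NY
3 | BOS
4 | LA
After ORDER BY (3 rows):
orders.amt | orders.city
6 | NY
4 | LA
3 | BOS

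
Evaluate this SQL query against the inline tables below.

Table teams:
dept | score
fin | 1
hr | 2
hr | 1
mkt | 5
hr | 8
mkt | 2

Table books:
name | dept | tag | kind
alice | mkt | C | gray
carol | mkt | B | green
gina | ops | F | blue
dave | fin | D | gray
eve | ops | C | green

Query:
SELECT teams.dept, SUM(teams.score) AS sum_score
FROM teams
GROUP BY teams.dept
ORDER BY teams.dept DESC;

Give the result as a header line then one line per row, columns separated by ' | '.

== RESULT ==
teams.dept | sum_score
mkt | 7
hr | 11
fin | 1

Derivation:
After GROUP BY (3 rows):
teams.dept | sum_score
fin | 1
hr | 11
mkt | 7
After ORDER BY (3 rows):
teams.dept | sum_score
mkt | 7
hr | 11
fin | 1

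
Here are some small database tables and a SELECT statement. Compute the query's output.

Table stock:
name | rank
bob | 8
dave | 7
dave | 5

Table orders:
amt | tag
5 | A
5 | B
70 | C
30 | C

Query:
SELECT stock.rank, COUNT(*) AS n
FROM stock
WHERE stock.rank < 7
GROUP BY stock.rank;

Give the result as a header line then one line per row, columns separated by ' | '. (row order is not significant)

== RESULT ==
stock.rank | n
5 | 1

Derivation:
After WHERE (1 rows):
stock.name | stock.rank
dave | 5
After GROUP BY (1 rows):
stock.rank | n
5 | 1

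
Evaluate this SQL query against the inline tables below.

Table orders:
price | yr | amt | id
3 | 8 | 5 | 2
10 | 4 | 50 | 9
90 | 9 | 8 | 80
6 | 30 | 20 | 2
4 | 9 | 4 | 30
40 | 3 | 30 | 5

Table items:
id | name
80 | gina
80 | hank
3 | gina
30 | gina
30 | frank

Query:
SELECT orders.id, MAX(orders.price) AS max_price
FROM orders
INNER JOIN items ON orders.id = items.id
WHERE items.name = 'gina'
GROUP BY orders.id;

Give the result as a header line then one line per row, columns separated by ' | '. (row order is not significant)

After JOIN items (4 rows):
orders.price | orders.yr | orders.amt | orders.id | items.id | items.name
90 | 9 | 8 | 80 | 80 | gina
90 | 9 | 8 | 80 | 80 | hank
4 | 9 | 4 | 30 | 30 | gina
4 | 9 | 4 | 30 | 30 | frank
After WHERE (2 rows):
orders.price | orders.yr | orders.amt | orders.id | items.id | items.name
90 | 9 | 8 | 80 | 80 | gina
4 | 9 | 4 | 30 | 30 | gina
After GROUP BY (2 rows):
orders.id | max_price
80 | 90
30 | 4

== RESULT ==
orders.id | max_price
80 | 90
30 | 4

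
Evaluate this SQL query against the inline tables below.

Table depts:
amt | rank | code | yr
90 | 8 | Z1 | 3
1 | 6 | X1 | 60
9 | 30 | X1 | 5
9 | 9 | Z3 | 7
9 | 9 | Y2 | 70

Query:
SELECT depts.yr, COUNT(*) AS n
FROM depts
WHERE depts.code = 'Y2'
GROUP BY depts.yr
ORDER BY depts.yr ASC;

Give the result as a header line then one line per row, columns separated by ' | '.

== RESULT ==
depts.yr | n
70 | 1

Derivation:
After WHERE (1 rows):
depts.amt | depts.rank | depts.code | depts.yr
9 | 9 | Y2 | 70
After GROUP BY (1 rows):
depts.yr | n
70 | 1
After ORDER BY (1 rows):
depts.yr | n
70 | 1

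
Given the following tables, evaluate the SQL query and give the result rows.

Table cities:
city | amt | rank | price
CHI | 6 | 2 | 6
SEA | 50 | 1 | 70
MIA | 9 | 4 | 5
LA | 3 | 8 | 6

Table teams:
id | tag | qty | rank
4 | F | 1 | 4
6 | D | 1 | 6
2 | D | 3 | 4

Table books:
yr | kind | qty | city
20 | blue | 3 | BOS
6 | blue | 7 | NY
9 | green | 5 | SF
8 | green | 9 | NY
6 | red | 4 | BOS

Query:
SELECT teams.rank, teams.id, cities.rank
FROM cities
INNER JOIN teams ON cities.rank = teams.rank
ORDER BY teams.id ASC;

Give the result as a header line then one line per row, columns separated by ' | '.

== RESULT ==
teams.rank | teams.id | cities.rank
4 | 2 | 4
4 | 4 | 4

Derivation:
After JOIN teams (2 rows):
cities.city | cities.amt | cities.rank | cities.price | teams.id | teams.tag | teams.qty | teams.rank
MIA | 9 | 4 | 5 | 4 | F | 1 | 4
MIA | 9 | 4 | 5 | 2 | D | 3 | 4
After SELECT (2 rows):
teams.rank | teams.id | cities.rank
4 | 4 | 4
4 | 2 | 4
After ORDER BY (2 rows):
teams.rank | teams.id | cities.rank
4 | 2 | 4
4 | 4 | 4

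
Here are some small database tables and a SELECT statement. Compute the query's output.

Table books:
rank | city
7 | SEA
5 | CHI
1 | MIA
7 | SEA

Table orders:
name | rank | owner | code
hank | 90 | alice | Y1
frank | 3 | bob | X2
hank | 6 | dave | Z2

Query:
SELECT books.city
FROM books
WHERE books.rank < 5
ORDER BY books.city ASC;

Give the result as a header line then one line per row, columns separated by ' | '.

After WHERE (1 rows):
books.rank | books.city
1 | MIA
After SELECT (1 rows):
books.city
MIA
After ORDER BY (1 rows):
books.city
MIA

== RESULT ==
books.city
MIA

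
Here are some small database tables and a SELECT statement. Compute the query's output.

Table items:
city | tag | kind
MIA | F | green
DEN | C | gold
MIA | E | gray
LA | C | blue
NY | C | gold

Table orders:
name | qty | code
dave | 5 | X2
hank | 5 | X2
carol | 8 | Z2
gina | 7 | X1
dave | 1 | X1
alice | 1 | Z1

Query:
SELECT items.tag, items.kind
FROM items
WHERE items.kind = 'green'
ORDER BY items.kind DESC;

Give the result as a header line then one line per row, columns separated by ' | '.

After WHERE (1 rows):
items.city | items.tag | items.kind
MIA | F | green
After SELECT (1 rows):
items.tag | items.kind
F | green
After ORDER BY (1 rows):
items.tag | items.kind
F | green

== RESULT ==
items.tag | items.kind
F | green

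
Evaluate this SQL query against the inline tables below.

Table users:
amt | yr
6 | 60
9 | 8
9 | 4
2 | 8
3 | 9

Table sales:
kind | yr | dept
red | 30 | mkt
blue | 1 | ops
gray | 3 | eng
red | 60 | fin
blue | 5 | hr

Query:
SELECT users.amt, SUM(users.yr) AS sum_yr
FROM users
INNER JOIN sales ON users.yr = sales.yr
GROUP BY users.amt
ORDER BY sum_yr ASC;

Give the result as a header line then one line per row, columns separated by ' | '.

== RESULT ==
users.amt | sum_yr
6 | 60

Derivation:
After JOIN sales (1 rows):
users.amt | users.yr | sales.kind | sales.yr | sales.dept
6 | 60 | red | 60 | fin
After GROUP BY (1 rows):
users.amt | sum_yr
6 | 60
After ORDER BY (1 rows):
users.amt | sum_yr
6 | 60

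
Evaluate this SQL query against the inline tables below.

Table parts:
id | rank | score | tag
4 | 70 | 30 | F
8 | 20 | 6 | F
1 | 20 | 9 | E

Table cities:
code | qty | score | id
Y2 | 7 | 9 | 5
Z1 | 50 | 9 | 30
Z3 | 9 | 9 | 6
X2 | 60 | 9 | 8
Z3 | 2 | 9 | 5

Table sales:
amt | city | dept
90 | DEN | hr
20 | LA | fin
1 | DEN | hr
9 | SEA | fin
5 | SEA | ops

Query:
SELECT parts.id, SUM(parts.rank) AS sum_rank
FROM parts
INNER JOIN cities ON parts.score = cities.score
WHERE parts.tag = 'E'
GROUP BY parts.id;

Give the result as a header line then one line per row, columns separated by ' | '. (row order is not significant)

== RESULT ==
parts.id | sum_rank
1 | 100

Derivation:
After JOIN cities (5 rows):
parts.id | parts.rank | parts.score | parts.tag | cities.code | cities.qty | cities.score | cities.id
1 | 20 | 9 | E | Y2 | 7 | 9 | 5
1 | 20 | 9 | E | Z1 | 50 | 9 | 30
1 | 20 | 9 | E | Z3 | 9 | 9 | 6
1 | 20 | 9 | E | X2 | 60 | 9 | 8
1 | 20 | 9 | E | Z3 | 2 | 9 | 5
After WHERE (5 rows):
parts.id | parts.rank | parts.score | parts.tag | cities.code | cities.qty | cities.score | cities.id
1 | 20 | 9 | E | Y2 | 7 | 9 | 5
1 | 20 | 9 | E | Z1 | 50 | 9 | 30
1 | 20 | 9 | E | Z3 | 9 | 9 | 6
1 | 20 | 9 | E | X2 | 60 | 9 | 8
1 | 20 | 9 | E | Z3 | 2 | 9 | 5
After GROUP BY (1 rows):
parts.id | sum_rank
1 | 100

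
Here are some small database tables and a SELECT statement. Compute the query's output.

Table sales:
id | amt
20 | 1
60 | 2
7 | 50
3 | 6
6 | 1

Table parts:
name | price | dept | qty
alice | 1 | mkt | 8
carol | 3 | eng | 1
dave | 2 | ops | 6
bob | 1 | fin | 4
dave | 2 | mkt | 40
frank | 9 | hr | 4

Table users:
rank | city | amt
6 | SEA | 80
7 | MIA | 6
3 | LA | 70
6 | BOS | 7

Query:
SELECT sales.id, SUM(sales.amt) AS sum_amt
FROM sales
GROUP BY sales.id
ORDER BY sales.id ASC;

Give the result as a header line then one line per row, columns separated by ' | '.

== RESULT ==
sales.id | sum_amt
3 | 6
6 | 1
7 | 50
20 | 1
60 | 2

Derivation:
After GROUP BY (5 rows):
sales.id | sum_amt
20 | 1
60 | 2
7 | 50
3 | 6
6 | 1
After ORDER BY (5 rows):
sales.id | sum_amt
3 | 6
6 | 1
7 | 50
20 | 1
60 | 2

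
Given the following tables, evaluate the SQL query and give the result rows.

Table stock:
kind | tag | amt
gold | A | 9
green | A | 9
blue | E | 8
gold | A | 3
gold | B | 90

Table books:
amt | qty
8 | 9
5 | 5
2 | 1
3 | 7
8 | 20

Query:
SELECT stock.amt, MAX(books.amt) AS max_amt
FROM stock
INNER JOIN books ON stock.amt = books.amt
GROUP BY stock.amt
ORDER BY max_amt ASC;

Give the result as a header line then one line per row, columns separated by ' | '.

== RESULT ==
stock.amt | max_amt
3 | 3
8 | 8

Derivation:
After JOIN books (3 rows):
stock.kind | stock.tag | stock.amt | books.amt | books.qty
blue | E | 8 | 8 | 9
blue | E | 8 | 8 | 20
gold | A | 3 | 3 | 7
After GROUP BY (2 rows):
stock.amt | max_amt
8 | 8
3 | 3
After ORDER BY (2 rows):
stock.amt | max_amt
3 | 3
8 | 8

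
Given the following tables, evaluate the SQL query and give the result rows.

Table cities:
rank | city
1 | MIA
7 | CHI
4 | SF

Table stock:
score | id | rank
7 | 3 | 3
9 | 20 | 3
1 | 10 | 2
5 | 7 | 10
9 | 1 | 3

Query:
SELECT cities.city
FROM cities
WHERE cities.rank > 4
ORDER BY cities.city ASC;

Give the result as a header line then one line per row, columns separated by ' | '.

After WHERE (1 rows):
cities.rank | cities.city
7 | CHI
After SELECT (1 rows):
cities.city
CHI
After ORDER BY (1 rows):
cities.city
CHI

== RESULT ==
cities.city
CHI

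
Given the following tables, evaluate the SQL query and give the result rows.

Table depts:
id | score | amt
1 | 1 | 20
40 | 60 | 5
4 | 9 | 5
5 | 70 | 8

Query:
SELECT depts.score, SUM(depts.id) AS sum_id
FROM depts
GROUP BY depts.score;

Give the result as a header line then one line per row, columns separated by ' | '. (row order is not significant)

== RESULT ==
depts.score | sum_id
1 | 1
60 | 40
9 | 4
70 | 5

Derivation:
After GROUP BY (4 rows):
depts.score | sum_id
1 | 1
60 | 40
9 | 4
70 | 5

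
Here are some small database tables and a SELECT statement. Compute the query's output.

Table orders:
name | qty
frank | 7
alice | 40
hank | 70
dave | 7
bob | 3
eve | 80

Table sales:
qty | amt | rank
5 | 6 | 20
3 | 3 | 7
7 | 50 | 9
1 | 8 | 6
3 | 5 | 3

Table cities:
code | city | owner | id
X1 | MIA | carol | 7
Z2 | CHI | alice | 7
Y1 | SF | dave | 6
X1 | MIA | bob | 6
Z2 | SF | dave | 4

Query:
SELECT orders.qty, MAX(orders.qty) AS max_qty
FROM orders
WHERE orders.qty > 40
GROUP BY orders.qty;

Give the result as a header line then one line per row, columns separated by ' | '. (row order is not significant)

After WHERE (2 rows):
orders.name | orders.qty
hank | 70
eve | 80
After GROUP BY (2 rows):
orders.qty | max_qty
70 | 70
80 | 80

== RESULT ==
orders.qty | max_qty
70 | 70
80 | 80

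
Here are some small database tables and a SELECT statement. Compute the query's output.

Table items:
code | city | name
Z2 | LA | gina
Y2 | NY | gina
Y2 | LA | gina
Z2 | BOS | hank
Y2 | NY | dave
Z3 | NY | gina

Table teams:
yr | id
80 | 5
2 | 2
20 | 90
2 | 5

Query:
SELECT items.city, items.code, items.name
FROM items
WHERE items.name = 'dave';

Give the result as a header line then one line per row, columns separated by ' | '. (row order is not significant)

== RESULT ==
items.city | items.code | items.name
NY | Y2 | dave

Derivation:
After WHERE (1 rows):
items.code | items.city | items.name
Y2 | NY | dave
After SELECT (1 rows):
items.city | items.code | items.name
NY | Y2 | dave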